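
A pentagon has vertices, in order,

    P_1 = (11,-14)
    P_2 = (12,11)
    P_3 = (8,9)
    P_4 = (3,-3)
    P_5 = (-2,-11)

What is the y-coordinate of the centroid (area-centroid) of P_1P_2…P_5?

Apply the shoelace (surveyor's) formula. First the cross-terms c_i = x_i·y_{i+1} − x_{i+1}·y_i:
  289, 20, -51, -39, 149  ⇒  2A = 368, A = 184.
Then Σ (y_i + y_{i+1})·c_i = -3952, so ȳ = -3952 / (6·184) = -247/69.

-247/69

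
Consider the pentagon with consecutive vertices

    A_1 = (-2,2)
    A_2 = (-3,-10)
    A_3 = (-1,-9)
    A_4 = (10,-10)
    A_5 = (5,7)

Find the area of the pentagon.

Apply the surveyor's formula: 2A = Σ (x_i·y_{i+1} − x_{i+1}·y_i), indices taken mod 5.
A_1→A_2: (-2)(-10) − (-3)(2) = 26
A_2→A_3: (-3)(-9) − (-1)(-10) = 17
A_3→A_4: (-1)(-10) − (10)(-9) = 100
A_4→A_5: (10)(7) − (5)(-10) = 120
A_5→A_1: (5)(2) − (-2)(7) = 24
Σ = 287
Area = |Σ|/2 = 143.5.

143.5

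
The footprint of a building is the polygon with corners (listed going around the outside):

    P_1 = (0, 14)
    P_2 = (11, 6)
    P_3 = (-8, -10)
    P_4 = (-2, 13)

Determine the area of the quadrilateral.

184

Apply the shoelace formula: 2A = Σ (x_i·y_{i+1} − x_{i+1}·y_i), indices taken mod 4.
P_1→P_2: (0)(6) − (11)(14) = -154
P_2→P_3: (11)(-10) − (-8)(6) = -62
P_3→P_4: (-8)(13) − (-2)(-10) = -124
P_4→P_1: (-2)(14) − (0)(13) = -28
Σ = -368
Area = |Σ|/2 = 184.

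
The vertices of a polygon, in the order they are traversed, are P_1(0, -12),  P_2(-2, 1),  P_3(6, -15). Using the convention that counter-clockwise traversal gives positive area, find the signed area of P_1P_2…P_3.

-36

Apply the shoelace formula: 2A = Σ (x_i·y_{i+1} − x_{i+1}·y_i), indices taken mod 3.
Σ = (-24) + (24) + (-72) = -72
Signed area = Σ/2 = -36 (negative ⇒ clockwise traversal).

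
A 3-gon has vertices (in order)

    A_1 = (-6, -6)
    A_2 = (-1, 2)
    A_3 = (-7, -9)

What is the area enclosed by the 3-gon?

Apply Gauss's area formula: 2A = Σ (x_i·y_{i+1} − x_{i+1}·y_i), indices taken mod 3.
Cross-terms: -18, 23, -12  ⇒  Σ = -7
Area = |Σ|/2 = 3.5.

3.5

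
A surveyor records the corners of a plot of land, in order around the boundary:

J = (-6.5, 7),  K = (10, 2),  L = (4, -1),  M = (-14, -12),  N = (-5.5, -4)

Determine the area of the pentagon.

118.75

Σ = (-83) + (-18) + (-62) + (-10) + (-64.5) = -237.5
Area = |Σ|/2 = 118.75.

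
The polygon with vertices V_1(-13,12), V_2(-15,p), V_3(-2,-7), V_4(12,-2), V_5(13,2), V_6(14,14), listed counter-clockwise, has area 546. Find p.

Write out the shoelace sum; only the two edges meeting at V_2 involve p:
2·Area = [((-13)·p − (-15)·12) + ((-15)·(-7) − (-2)·p)] + 642
       = -11·p + 927 = 1092
⇒ p = -15.

-15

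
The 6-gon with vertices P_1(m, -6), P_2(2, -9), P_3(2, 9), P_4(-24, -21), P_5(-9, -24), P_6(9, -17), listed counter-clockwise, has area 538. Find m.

Write out the shoelace sum; only the two edges meeting at P_1 involve m:
2·Area = [(9·(-6) − m·(-17)) + (m·(-9) − 2·(-6))] + 966
       = 8·m + 924 = 1076
⇒ m = 19.

19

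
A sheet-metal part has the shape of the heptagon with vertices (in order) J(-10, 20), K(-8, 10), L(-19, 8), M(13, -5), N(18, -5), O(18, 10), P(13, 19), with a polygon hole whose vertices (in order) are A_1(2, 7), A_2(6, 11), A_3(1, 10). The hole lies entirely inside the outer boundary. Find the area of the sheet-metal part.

559

Outer boundary:
Apply the surveyor's formula: 2A = Σ (x_i·y_{i+1} − x_{i+1}·y_i), indices taken mod 7.
Σ = (60) + (126) + (-9) + (25) + (270) + (212) + (450) = 1134
Area = |Σ|/2 = 567.
Hole:
Σ = (-20) + (49) + (-13) = 16
Area = |Σ|/2 = 8.
Net area = 567 − 8 = 559.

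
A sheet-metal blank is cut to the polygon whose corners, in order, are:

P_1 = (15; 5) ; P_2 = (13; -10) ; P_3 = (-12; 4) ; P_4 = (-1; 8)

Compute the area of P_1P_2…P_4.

Apply Gauss's area formula: 2A = Σ (x_i·y_{i+1} − x_{i+1}·y_i), indices taken mod 4.
Cross-terms: -215, -68, -92, -125  ⇒  Σ = -500
Area = |Σ|/2 = 250.

250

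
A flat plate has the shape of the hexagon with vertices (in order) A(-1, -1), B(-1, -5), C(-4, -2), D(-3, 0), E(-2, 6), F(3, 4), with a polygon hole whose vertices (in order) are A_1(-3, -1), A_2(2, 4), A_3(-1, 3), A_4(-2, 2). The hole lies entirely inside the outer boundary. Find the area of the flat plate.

Outer boundary:
Apply the shoelace formula: 2A = Σ (x_i·y_{i+1} − x_{i+1}·y_i), indices taken mod 6.
Σ = (4) + (-18) + (-6) + (-18) + (-26) + (1) = -63
Area = |Σ|/2 = 31.5.
Hole:
Apply the surveyor's formula: 2A = Σ (x_i·y_{i+1} − x_{i+1}·y_i), indices taken mod 4.
A_1→A_2: (-3)(4) − (2)(-1) = -10
A_2→A_3: (2)(3) − (-1)(4) = 10
A_3→A_4: (-1)(2) − (-2)(3) = 4
A_4→A_1: (-2)(-1) − (-3)(2) = 8
Σ = 12
Area = |Σ|/2 = 6.
Net area = 31.5 − 6 = 25.5.

25.5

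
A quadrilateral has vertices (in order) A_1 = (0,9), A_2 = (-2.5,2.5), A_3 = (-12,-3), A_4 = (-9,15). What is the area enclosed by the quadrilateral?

Σ = (22.5) + (37.5) + (-207) + (-81) = -228
Area = |Σ|/2 = 114.

114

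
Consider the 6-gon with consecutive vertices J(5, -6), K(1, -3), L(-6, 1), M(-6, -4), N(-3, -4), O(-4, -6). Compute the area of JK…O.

36

Σ = (-9) + (-17) + (30) + (12) + (2) + (54) = 72
Area = |Σ|/2 = 36.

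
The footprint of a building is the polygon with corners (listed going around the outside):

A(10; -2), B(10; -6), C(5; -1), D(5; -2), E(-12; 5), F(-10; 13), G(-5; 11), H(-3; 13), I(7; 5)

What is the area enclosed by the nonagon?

Apply the shoelace (surveyor's) formula: 2A = Σ (x_i·y_{i+1} − x_{i+1}·y_i), indices taken mod 9.
A→B: (10)(-6) − (10)(-2) = -40
B→C: (10)(-1) − (5)(-6) = 20
C→D: (5)(-2) − (5)(-1) = -5
D→E: (5)(5) − (-12)(-2) = 1
E→F: (-12)(13) − (-10)(5) = -106
F→G: (-10)(11) − (-5)(13) = -45
G→H: (-5)(13) − (-3)(11) = -32
H→I: (-3)(5) − (7)(13) = -106
I→A: (7)(-2) − (10)(5) = -64
Σ = -377
Area = |Σ|/2 = 188.5.

188.5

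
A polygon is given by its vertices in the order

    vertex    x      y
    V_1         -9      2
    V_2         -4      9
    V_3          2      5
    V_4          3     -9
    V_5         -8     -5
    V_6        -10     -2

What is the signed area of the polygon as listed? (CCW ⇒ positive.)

-151.5

Apply Gauss's area formula: 2A = Σ (x_i·y_{i+1} − x_{i+1}·y_i), indices taken mod 6.
Σ = (-73) + (-38) + (-33) + (-87) + (-34) + (-38) = -303
Signed area = Σ/2 = -151.5 (negative ⇒ clockwise traversal).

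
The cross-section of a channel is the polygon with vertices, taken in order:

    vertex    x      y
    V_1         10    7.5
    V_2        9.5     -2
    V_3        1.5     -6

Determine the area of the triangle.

37

Apply the shoelace formula: 2A = Σ (x_i·y_{i+1} − x_{i+1}·y_i), indices taken mod 3.
Σ = (-91.25) + (-54) + (71.25) = -74
Area = |Σ|/2 = 37.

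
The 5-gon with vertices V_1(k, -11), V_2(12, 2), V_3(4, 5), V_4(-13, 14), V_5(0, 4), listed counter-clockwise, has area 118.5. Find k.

8

Write out the shoelace sum; only the two edges meeting at V_1 involve k:
2·Area = [(0·(-11) − k·4) + (k·2 − 12·(-11))] + 121
       = -2·k + 253 = 237
⇒ k = 8.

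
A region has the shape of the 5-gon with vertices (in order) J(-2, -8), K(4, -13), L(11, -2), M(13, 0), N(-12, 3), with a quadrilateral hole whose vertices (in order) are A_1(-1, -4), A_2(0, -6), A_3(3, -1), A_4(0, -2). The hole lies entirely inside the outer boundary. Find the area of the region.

172

Outer boundary:
Σ = (58) + (135) + (26) + (39) + (102) = 360
Area = |Σ|/2 = 180.
Hole:
Cross-terms: 6, 18, -6, -2  ⇒  Σ = 16
Area = |Σ|/2 = 8.
Net area = 180 − 8 = 172.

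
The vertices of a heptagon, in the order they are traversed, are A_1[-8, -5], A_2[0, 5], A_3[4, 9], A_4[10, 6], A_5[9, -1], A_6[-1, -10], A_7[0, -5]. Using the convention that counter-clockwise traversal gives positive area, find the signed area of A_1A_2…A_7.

-158

Apply the shoelace formula: 2A = Σ (x_i·y_{i+1} − x_{i+1}·y_i), indices taken mod 7.
Σ = (-40) + (-20) + (-66) + (-64) + (-91) + (5) + (-40) = -316
Signed area = Σ/2 = -158 (negative ⇒ clockwise traversal).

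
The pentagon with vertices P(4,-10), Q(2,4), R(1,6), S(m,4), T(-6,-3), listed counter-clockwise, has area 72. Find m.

The doubled signed area Σ (x_i y_{i+1} − x_{i+1} y_i) is linear in m.
With m=0 it equals 144; the coefficient of m is -9 (from the two edges through S).
So -9·m + 144 = 2·72 = 144 ⇒ m = 0.

0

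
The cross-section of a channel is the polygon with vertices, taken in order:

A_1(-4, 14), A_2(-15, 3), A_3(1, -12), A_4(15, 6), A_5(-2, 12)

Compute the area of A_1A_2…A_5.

386.5

Apply Gauss's area formula: 2A = Σ (x_i·y_{i+1} − x_{i+1}·y_i), indices taken mod 5.
Σ = (198) + (177) + (186) + (192) + (20) = 773
Area = |Σ|/2 = 386.5.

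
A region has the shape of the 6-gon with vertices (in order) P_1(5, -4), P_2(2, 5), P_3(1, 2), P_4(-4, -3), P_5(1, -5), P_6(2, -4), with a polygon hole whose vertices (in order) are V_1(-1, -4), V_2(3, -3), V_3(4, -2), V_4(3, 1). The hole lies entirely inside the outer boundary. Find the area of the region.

29

Outer boundary:
Σ = (33) + (-1) + (5) + (23) + (6) + (12) = 78
Area = |Σ|/2 = 39.
Hole:
Σ = (15) + (6) + (10) + (-11) = 20
Area = |Σ|/2 = 10.
Net area = 39 − 10 = 29.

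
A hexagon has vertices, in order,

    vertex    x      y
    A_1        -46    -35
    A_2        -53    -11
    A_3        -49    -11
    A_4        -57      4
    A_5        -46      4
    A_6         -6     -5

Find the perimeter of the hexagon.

|A_1A_2| = √((-7)² + (24)²) = √625 = 25
|A_2A_3| = √((4)² + (0)²) = √16 = 4
|A_3A_4| = √((-8)² + (15)²) = √289 = 17
|A_4A_5| = √((11)² + (0)²) = √121 = 11
|A_5A_6| = √((40)² + (-9)²) = √1681 = 41
|A_6A_1| = √((-40)² + (-30)²) = √2500 = 50
Perimeter = 25 + 4 + 17 + 11 + 41 + 50 = 148.

148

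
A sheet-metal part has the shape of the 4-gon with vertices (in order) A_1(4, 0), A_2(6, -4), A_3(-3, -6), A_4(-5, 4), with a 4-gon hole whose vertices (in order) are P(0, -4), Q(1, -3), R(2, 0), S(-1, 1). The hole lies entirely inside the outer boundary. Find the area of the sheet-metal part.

Outer boundary:
Σ = (-16) + (-48) + (-42) + (-16) = -122
Area = |Σ|/2 = 61.
Hole:
Apply the shoelace formula: 2A = Σ (x_i·y_{i+1} − x_{i+1}·y_i), indices taken mod 4.
Cross-terms: 4, 6, 2, 4  ⇒  Σ = 16
Area = |Σ|/2 = 8.
Net area = 61 − 8 = 53.

53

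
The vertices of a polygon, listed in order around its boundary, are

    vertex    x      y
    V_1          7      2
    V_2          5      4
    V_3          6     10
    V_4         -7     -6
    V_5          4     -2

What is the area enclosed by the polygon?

Apply Gauss's area formula: 2A = Σ (x_i·y_{i+1} − x_{i+1}·y_i), indices taken mod 5.
V_1→V_2: (7)(4) − (5)(2) = 18
V_2→V_3: (5)(10) − (6)(4) = 26
V_3→V_4: (6)(-6) − (-7)(10) = 34
V_4→V_5: (-7)(-2) − (4)(-6) = 38
V_5→V_1: (4)(2) − (7)(-2) = 22
Σ = 138
Area = |Σ|/2 = 69.

69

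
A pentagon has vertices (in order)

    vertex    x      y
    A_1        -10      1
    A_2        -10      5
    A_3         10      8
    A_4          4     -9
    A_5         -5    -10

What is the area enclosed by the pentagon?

241

Apply the surveyor's formula: 2A = Σ (x_i·y_{i+1} − x_{i+1}·y_i), indices taken mod 5.
Σ = (-40) + (-130) + (-122) + (-85) + (-105) = -482
Area = |Σ|/2 = 241.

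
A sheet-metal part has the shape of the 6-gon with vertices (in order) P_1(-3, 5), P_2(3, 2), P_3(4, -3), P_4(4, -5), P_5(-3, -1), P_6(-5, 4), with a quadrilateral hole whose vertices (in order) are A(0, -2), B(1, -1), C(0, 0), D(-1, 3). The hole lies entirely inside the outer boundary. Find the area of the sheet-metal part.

45.5

Outer boundary:
Cross-terms: -21, -17, -8, -19, -17, -13  ⇒  Σ = -95
Area = |Σ|/2 = 47.5.
Hole:
Apply the surveyor's formula: 2A = Σ (x_i·y_{i+1} − x_{i+1}·y_i), indices taken mod 4.
Cross-terms: 2, 0, 0, 2  ⇒  Σ = 4
Area = |Σ|/2 = 2.
Net area = 47.5 − 2 = 45.5.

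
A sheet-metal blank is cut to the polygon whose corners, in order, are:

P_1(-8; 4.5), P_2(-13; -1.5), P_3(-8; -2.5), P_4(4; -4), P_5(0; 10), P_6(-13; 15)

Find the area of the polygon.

Apply the shoelace (surveyor's) formula: 2A = Σ (x_i·y_{i+1} − x_{i+1}·y_i), indices taken mod 6.
Σ = (70.5) + (20.5) + (42) + (40) + (130) + (61.5) = 364.5
Area = |Σ|/2 = 182.25.

182.25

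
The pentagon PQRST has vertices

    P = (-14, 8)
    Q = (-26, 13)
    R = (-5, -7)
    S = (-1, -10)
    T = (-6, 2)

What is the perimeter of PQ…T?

|PQ| = √((-12)² + (5)²) = √169 = 13
|QR| = √((21)² + (-20)²) = √841 = 29
|RS| = √((4)² + (-3)²) = √25 = 5
|ST| = √((-5)² + (12)²) = √169 = 13
|TP| = √((-8)² + (6)²) = √100 = 10
Perimeter = 13 + 29 + 5 + 13 + 10 = 70.

70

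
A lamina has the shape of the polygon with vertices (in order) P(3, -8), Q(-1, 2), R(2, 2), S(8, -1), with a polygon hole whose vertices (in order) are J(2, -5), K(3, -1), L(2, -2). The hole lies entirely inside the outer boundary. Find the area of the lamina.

Outer boundary:
Σ = (-2) + (-6) + (-18) + (-61) = -87
Area = |Σ|/2 = 43.5.
Hole:
Σ = (13) + (-4) + (-6) = 3
Area = |Σ|/2 = 1.5.
Net area = 43.5 − 1.5 = 42.

42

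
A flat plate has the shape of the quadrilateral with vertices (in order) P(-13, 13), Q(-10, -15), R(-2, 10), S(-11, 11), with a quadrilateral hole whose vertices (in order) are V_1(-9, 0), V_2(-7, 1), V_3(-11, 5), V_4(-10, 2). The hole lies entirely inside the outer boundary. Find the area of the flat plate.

Outer boundary:
Apply Gauss's area formula: 2A = Σ (x_i·y_{i+1} − x_{i+1}·y_i), indices taken mod 4.
P→Q: (-13)(-15) − (-10)(13) = 325
Q→R: (-10)(10) − (-2)(-15) = -130
R→S: (-2)(11) − (-11)(10) = 88
S→P: (-11)(13) − (-13)(11) = 0
Σ = 283
Area = |Σ|/2 = 141.5.
Hole:
Apply Gauss's area formula: 2A = Σ (x_i·y_{i+1} − x_{i+1}·y_i), indices taken mod 4.
Cross-terms: -9, -24, 28, 18  ⇒  Σ = 13
Area = |Σ|/2 = 6.5.
Net area = 141.5 − 6.5 = 135.

135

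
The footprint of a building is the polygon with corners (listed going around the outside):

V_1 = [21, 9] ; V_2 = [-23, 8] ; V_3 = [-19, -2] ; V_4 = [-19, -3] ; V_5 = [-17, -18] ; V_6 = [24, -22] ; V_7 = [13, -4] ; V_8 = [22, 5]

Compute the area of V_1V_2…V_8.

Apply Gauss's area formula: 2A = Σ (x_i·y_{i+1} − x_{i+1}·y_i), indices taken mod 8.
V_1→V_2: (21)(8) − (-23)(9) = 375
V_2→V_3: (-23)(-2) − (-19)(8) = 198
V_3→V_4: (-19)(-3) − (-19)(-2) = 19
V_4→V_5: (-19)(-18) − (-17)(-3) = 291
V_5→V_6: (-17)(-22) − (24)(-18) = 806
V_6→V_7: (24)(-4) − (13)(-22) = 190
V_7→V_8: (13)(5) − (22)(-4) = 153
V_8→V_1: (22)(9) − (21)(5) = 93
Σ = 2125
Area = |Σ|/2 = 1062.5.

1062.5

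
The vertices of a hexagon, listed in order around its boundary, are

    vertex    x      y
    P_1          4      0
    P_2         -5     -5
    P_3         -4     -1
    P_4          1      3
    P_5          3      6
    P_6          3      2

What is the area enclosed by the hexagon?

Apply the shoelace formula: 2A = Σ (x_i·y_{i+1} − x_{i+1}·y_i), indices taken mod 6.
Σ = (-20) + (-15) + (-11) + (-3) + (-12) + (-8) = -69
Area = |Σ|/2 = 34.5.

34.5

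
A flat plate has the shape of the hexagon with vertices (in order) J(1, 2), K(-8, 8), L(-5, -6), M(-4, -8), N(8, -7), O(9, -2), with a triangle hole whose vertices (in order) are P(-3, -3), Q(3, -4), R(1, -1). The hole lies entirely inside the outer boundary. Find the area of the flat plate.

Outer boundary:
Cross-terms: 24, 88, 16, 92, 47, 20  ⇒  Σ = 287
Area = |Σ|/2 = 143.5.
Hole:
Cross-terms: 21, 1, -6  ⇒  Σ = 16
Area = |Σ|/2 = 8.
Net area = 143.5 − 8 = 135.5.

135.5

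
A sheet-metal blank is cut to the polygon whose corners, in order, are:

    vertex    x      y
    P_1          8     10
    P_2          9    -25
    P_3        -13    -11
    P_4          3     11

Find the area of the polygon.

441

Cross-terms: -290, -424, -110, -58  ⇒  Σ = -882
Area = |Σ|/2 = 441.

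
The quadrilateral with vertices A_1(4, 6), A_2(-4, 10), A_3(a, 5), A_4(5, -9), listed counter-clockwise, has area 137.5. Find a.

-10

Write out the shoelace sum; only the two edges meeting at A_3 involve a:
2·Area = [((-4)·5 − a·10) + (a·(-9) − 5·5)] + 130
       = -19·a + 85 = 275
⇒ a = -10.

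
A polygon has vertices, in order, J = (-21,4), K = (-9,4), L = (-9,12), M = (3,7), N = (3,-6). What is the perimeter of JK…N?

72

|JK| = √((12)² + (0)²) = √144 = 12
|KL| = √((0)² + (8)²) = √64 = 8
|LM| = √((12)² + (-5)²) = √169 = 13
|MN| = √((0)² + (-13)²) = √169 = 13
|NJ| = √((-24)² + (10)²) = √676 = 26
Perimeter = 12 + 8 + 13 + 13 + 26 = 72.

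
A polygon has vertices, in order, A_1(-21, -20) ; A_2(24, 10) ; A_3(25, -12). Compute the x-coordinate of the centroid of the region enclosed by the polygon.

Apply the surveyor's formula. First the cross-terms c_i = x_i·y_{i+1} − x_{i+1}·y_i:
  270, -538, -752  ⇒  2A = -1020, A = -510.
Then Σ (x_i + x_{i+1})·c_i = -28560, so x̄ = -28560 / (6·(-510)) = 28/3.

28/3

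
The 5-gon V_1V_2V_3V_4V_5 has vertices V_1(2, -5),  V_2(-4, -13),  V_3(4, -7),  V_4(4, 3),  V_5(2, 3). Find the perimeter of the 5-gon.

40

|V_1V_2| = √((-6)² + (-8)²) = √100 = 10
|V_2V_3| = √((8)² + (6)²) = √100 = 10
|V_3V_4| = √((0)² + (10)²) = √100 = 10
|V_4V_5| = √((-2)² + (0)²) = √4 = 2
|V_5V_1| = √((0)² + (-8)²) = √64 = 8
Perimeter = 10 + 10 + 10 + 2 + 8 = 40.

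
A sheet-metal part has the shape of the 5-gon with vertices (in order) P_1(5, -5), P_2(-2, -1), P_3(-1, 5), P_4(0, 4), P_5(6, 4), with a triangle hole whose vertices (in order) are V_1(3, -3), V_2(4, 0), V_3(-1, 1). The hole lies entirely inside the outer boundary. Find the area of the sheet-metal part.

44

Outer boundary:
Apply Gauss's area formula: 2A = Σ (x_i·y_{i+1} − x_{i+1}·y_i), indices taken mod 5.
Σ = (-15) + (-11) + (-4) + (-24) + (-50) = -104
Area = |Σ|/2 = 52.
Hole:
Cross-terms: 12, 4, 0  ⇒  Σ = 16
Area = |Σ|/2 = 8.
Net area = 52 − 8 = 44.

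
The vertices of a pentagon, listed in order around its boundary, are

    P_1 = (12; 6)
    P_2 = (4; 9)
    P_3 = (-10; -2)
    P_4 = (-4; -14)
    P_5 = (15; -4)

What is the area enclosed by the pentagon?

331

Apply the shoelace (surveyor's) formula: 2A = Σ (x_i·y_{i+1} − x_{i+1}·y_i), indices taken mod 5.
P_1→P_2: (12)(9) − (4)(6) = 84
P_2→P_3: (4)(-2) − (-10)(9) = 82
P_3→P_4: (-10)(-14) − (-4)(-2) = 132
P_4→P_5: (-4)(-4) − (15)(-14) = 226
P_5→P_1: (15)(6) − (12)(-4) = 138
Σ = 662
Area = |Σ|/2 = 331.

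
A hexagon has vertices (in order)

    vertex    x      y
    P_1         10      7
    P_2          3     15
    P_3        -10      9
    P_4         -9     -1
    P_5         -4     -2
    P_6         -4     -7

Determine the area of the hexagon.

Apply the shoelace (surveyor's) formula: 2A = Σ (x_i·y_{i+1} − x_{i+1}·y_i), indices taken mod 6.
Cross-terms: 129, 177, 91, 14, 20, 42  ⇒  Σ = 473
Area = |Σ|/2 = 236.5.

236.5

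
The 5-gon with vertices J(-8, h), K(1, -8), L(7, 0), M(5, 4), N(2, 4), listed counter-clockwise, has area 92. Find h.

The doubled signed area Σ (x_i y_{i+1} − x_{i+1} y_i) is linear in h.
With h=0 it equals 192; the coefficient of h is 1 (from the two edges through J).
So 1·h + 192 = 2·92 = 184 ⇒ h = -8.

-8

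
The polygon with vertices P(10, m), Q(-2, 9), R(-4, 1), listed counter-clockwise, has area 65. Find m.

Write out the shoelace sum; only the two edges meeting at P involve m:
2·Area = [((-4)·m − 10·1) + (10·9 − (-2)·m)] + 34
       = -2·m + 114 = 130
⇒ m = -8.

-8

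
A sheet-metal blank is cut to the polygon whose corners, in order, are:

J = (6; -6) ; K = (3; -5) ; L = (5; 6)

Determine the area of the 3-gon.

17.5

Apply the surveyor's formula: 2A = Σ (x_i·y_{i+1} − x_{i+1}·y_i), indices taken mod 3.
Σ = (-12) + (43) + (-66) = -35
Area = |Σ|/2 = 17.5.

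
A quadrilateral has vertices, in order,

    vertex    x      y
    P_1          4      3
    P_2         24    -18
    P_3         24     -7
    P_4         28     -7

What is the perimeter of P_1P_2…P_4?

|P_1P_2| = √((20)² + (-21)²) = √841 = 29
|P_2P_3| = √((0)² + (11)²) = √121 = 11
|P_3P_4| = √((4)² + (0)²) = √16 = 4
|P_4P_1| = √((-24)² + (10)²) = √676 = 26
Perimeter = 29 + 11 + 4 + 26 = 70.

70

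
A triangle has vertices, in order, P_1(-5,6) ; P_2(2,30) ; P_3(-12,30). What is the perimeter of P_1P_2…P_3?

|P_1P_2| = √((7)² + (24)²) = √625 = 25
|P_2P_3| = √((-14)² + (0)²) = √196 = 14
|P_3P_1| = √((7)² + (-24)²) = √625 = 25
Perimeter = 25 + 14 + 25 = 64.

64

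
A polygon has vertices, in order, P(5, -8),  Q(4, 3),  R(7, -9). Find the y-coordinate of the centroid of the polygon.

-14/3

Apply the shoelace formula. First the cross-terms c_i = x_i·y_{i+1} − x_{i+1}·y_i:
  47, -57, -11  ⇒  2A = -21, A = -10.5.
Then Σ (y_i + y_{i+1})·c_i = 294, so ȳ = 294 / (6·(-10.5)) = -14/3.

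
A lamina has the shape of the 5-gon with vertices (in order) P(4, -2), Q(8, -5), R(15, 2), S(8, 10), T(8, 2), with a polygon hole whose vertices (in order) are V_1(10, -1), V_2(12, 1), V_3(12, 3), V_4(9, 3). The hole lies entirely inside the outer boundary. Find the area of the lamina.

58.5

Outer boundary:
Apply the surveyor's formula: 2A = Σ (x_i·y_{i+1} − x_{i+1}·y_i), indices taken mod 5.
Σ = (-4) + (91) + (134) + (-64) + (-24) = 133
Area = |Σ|/2 = 66.5.
Hole:
Apply the shoelace (surveyor's) formula: 2A = Σ (x_i·y_{i+1} − x_{i+1}·y_i), indices taken mod 4.
Cross-terms: 22, 24, 9, -39  ⇒  Σ = 16
Area = |Σ|/2 = 8.
Net area = 66.5 − 8 = 58.5.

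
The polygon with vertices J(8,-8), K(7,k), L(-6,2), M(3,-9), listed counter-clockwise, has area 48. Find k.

Write out the shoelace sum; only the two edges meeting at K involve k:
2·Area = [(8·k − 7·(-8)) + (7·2 − (-6)·k)] + 96
       = 14·k + 166 = 96
⇒ k = -5.

-5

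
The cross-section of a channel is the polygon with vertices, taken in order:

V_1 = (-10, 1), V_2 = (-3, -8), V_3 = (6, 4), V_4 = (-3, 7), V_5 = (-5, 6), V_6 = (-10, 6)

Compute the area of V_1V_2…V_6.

Σ = (83) + (36) + (54) + (17) + (30) + (50) = 270
Area = |Σ|/2 = 135.

135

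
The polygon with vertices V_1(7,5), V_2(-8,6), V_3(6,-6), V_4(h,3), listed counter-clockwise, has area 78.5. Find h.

6

The doubled signed area Σ (x_i y_{i+1} − x_{i+1} y_i) is linear in h.
With h=0 it equals 91; the coefficient of h is 11 (from the two edges through V_4).
So 11·h + 91 = 2·78.5 = 157 ⇒ h = 6.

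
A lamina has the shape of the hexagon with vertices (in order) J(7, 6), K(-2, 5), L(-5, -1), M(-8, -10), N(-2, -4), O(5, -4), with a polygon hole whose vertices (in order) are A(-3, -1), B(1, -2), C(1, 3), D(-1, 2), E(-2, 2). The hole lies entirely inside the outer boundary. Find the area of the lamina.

93.5

Outer boundary:
Apply the shoelace (surveyor's) formula: 2A = Σ (x_i·y_{i+1} − x_{i+1}·y_i), indices taken mod 6.
Cross-terms: 47, 27, 42, 12, 28, 58  ⇒  Σ = 214
Area = |Σ|/2 = 107.
Hole:
Cross-terms: 7, 5, 5, 2, 8  ⇒  Σ = 27
Area = |Σ|/2 = 13.5.
Net area = 107 − 13.5 = 93.5.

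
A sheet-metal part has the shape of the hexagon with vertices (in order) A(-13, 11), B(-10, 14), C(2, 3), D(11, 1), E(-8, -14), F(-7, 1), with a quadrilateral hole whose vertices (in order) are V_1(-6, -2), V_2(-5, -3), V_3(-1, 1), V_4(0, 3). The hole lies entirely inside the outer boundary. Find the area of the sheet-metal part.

231

Outer boundary:
Apply the surveyor's formula: 2A = Σ (x_i·y_{i+1} − x_{i+1}·y_i), indices taken mod 6.
Σ = (-72) + (-58) + (-31) + (-146) + (-106) + (-64) = -477
Area = |Σ|/2 = 238.5.
Hole:
Apply the shoelace (surveyor's) formula: 2A = Σ (x_i·y_{i+1} − x_{i+1}·y_i), indices taken mod 4.
Cross-terms: 8, -8, -3, 18  ⇒  Σ = 15
Area = |Σ|/2 = 7.5.
Net area = 238.5 − 7.5 = 231.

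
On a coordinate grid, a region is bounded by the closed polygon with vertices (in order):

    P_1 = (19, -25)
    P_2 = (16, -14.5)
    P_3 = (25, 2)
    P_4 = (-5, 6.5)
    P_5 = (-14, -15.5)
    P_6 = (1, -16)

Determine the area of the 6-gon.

689.25

Apply Gauss's area formula: 2A = Σ (x_i·y_{i+1} − x_{i+1}·y_i), indices taken mod 6.
Σ = (124.5) + (394.5) + (172.5) + (168.5) + (239.5) + (279) = 1378.5
Area = |Σ|/2 = 689.25.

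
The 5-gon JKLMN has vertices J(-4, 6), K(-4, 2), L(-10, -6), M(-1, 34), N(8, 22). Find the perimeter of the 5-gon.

90

|JK| = √((0)² + (-4)²) = √16 = 4
|KL| = √((-6)² + (-8)²) = √100 = 10
|LM| = √((9)² + (40)²) = √1681 = 41
|MN| = √((9)² + (-12)²) = √225 = 15
|NJ| = √((-12)² + (-16)²) = √400 = 20
Perimeter = 4 + 10 + 41 + 15 + 20 = 90.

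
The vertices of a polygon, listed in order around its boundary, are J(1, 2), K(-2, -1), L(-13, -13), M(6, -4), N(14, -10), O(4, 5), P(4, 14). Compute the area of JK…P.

Apply the shoelace (surveyor's) formula: 2A = Σ (x_i·y_{i+1} − x_{i+1}·y_i), indices taken mod 7.
Σ = (3) + (13) + (130) + (-4) + (110) + (36) + (-6) = 282
Area = |Σ|/2 = 141.

141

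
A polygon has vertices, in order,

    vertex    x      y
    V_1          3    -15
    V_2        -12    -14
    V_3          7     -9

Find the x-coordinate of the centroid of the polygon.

Apply Gauss's area formula. First the cross-terms c_i = x_i·y_{i+1} − x_{i+1}·y_i:
  -222, 206, -78  ⇒  2A = -94, A = -47.
Then Σ (x_i + x_{i+1})·c_i = 188, so x̄ = 188 / (6·(-47)) = -2/3.

-2/3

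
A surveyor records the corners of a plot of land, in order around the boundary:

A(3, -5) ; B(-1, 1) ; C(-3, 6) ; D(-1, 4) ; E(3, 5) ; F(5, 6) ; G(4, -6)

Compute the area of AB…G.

45.5

Apply Gauss's area formula: 2A = Σ (x_i·y_{i+1} − x_{i+1}·y_i), indices taken mod 7.
Σ = (-2) + (-3) + (-6) + (-17) + (-7) + (-54) + (-2) = -91
Area = |Σ|/2 = 45.5.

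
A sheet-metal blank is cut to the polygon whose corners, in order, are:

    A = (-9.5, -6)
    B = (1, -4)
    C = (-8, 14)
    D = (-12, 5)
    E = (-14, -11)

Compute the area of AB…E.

A→B: (-9.5)(-4) − (1)(-6) = 44
B→C: (1)(14) − (-8)(-4) = -18
C→D: (-8)(5) − (-12)(14) = 128
D→E: (-12)(-11) − (-14)(5) = 202
E→A: (-14)(-6) − (-9.5)(-11) = -20.5
Σ = 335.5
Area = |Σ|/2 = 167.75.

167.75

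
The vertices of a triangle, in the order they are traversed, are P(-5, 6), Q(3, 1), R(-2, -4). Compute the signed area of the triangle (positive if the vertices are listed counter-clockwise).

-32.5

P→Q: (-5)(1) − (3)(6) = -23
Q→R: (3)(-4) − (-2)(1) = -10
R→P: (-2)(6) − (-5)(-4) = -32
Σ = -65
Signed area = Σ/2 = -32.5 (negative ⇒ clockwise traversal).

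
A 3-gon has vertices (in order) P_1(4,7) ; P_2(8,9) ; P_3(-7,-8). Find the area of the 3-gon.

Apply the shoelace (surveyor's) formula: 2A = Σ (x_i·y_{i+1} − x_{i+1}·y_i), indices taken mod 3.
Cross-terms: -20, -1, -17  ⇒  Σ = -38
Area = |Σ|/2 = 19.

19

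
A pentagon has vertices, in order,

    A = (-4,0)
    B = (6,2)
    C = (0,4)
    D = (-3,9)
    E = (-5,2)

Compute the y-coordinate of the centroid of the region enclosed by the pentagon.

3.24

Apply Gauss's area formula. First the cross-terms c_i = x_i·y_{i+1} − x_{i+1}·y_i:
  -8, 24, 12, 39, 8  ⇒  2A = 75, A = 37.5.
Then Σ (y_i + y_{i+1})·c_i = 729, so ȳ = 729 / (6·37.5) = 3.24.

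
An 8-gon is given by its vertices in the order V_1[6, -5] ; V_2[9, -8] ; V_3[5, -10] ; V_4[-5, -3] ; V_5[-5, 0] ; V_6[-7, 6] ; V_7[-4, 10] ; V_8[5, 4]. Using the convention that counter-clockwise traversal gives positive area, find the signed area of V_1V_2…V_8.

-162

Apply the shoelace formula: 2A = Σ (x_i·y_{i+1} − x_{i+1}·y_i), indices taken mod 8.
V_1→V_2: (6)(-8) − (9)(-5) = -3
V_2→V_3: (9)(-10) − (5)(-8) = -50
V_3→V_4: (5)(-3) − (-5)(-10) = -65
V_4→V_5: (-5)(0) − (-5)(-3) = -15
V_5→V_6: (-5)(6) − (-7)(0) = -30
V_6→V_7: (-7)(10) − (-4)(6) = -46
V_7→V_8: (-4)(4) − (5)(10) = -66
V_8→V_1: (5)(-5) − (6)(4) = -49
Σ = -324
Signed area = Σ/2 = -162 (negative ⇒ clockwise traversal).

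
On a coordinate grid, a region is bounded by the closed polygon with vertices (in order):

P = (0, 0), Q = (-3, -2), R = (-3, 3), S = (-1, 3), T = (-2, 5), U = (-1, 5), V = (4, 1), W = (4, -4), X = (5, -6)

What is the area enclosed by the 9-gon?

35

P→Q: (0)(-2) − (-3)(0) = 0
Q→R: (-3)(3) − (-3)(-2) = -15
R→S: (-3)(3) − (-1)(3) = -6
S→T: (-1)(5) − (-2)(3) = 1
T→U: (-2)(5) − (-1)(5) = -5
U→V: (-1)(1) − (4)(5) = -21
V→W: (4)(-4) − (4)(1) = -20
W→X: (4)(-6) − (5)(-4) = -4
X→P: (5)(0) − (0)(-6) = 0
Σ = -70
Area = |Σ|/2 = 35.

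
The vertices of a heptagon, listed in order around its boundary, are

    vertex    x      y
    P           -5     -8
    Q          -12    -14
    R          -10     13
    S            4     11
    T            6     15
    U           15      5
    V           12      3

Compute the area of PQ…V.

Apply Gauss's area formula: 2A = Σ (x_i·y_{i+1} − x_{i+1}·y_i), indices taken mod 7.
Cross-terms: -26, -296, -162, -6, -195, -15, -81  ⇒  Σ = -781
Area = |Σ|/2 = 390.5.

390.5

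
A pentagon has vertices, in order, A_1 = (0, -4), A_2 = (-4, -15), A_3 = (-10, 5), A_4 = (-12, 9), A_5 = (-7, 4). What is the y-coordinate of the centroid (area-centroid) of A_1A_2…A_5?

Apply the surveyor's formula. First the cross-terms c_i = x_i·y_{i+1} − x_{i+1}·y_i:
  -16, -170, -30, 15, 28  ⇒  2A = -173, A = -86.5.
Then Σ (y_i + y_{i+1})·c_i = 1779, so ȳ = 1779 / (6·(-86.5)) = -593/173.

-593/173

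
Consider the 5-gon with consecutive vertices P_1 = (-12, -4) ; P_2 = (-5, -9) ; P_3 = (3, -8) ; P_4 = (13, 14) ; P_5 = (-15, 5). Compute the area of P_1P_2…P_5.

348

Cross-terms: 88, 67, 146, 275, 120  ⇒  Σ = 696
Area = |Σ|/2 = 348.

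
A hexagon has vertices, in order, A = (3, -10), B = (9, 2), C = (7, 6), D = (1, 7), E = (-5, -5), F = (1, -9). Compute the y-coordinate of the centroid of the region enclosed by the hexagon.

-71/69

Apply the surveyor's formula. First the cross-terms c_i = x_i·y_{i+1} − x_{i+1}·y_i:
  96, 40, 43, 30, 50, 17  ⇒  2A = 276, A = 138.
Then Σ (y_i + y_{i+1})·c_i = -852, so ȳ = -852 / (6·138) = -71/69.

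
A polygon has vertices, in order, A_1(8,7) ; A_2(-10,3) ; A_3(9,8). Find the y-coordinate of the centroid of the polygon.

Apply the shoelace formula. First the cross-terms c_i = x_i·y_{i+1} − x_{i+1}·y_i:
  94, -107, -1  ⇒  2A = -14, A = -7.
Then Σ (y_i + y_{i+1})·c_i = -252, so ȳ = -252 / (6·(-7)) = 6.

6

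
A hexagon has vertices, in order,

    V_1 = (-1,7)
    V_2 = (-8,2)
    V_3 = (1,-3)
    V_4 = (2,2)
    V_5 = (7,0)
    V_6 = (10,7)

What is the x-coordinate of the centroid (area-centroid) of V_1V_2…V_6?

Apply the surveyor's formula. First the cross-terms c_i = x_i·y_{i+1} − x_{i+1}·y_i:
  54, 22, 8, -14, 49, 77  ⇒  2A = 196, A = 98.
Then Σ (x_i + x_{i+1})·c_i = 784, so x̄ = 784 / (6·98) = 4/3.

4/3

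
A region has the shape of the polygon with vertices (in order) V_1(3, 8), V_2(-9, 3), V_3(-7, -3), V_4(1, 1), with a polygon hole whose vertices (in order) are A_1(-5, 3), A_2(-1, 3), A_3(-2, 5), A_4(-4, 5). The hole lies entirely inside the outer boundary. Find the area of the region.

59

Outer boundary:
Apply the shoelace formula: 2A = Σ (x_i·y_{i+1} − x_{i+1}·y_i), indices taken mod 4.
Σ = (81) + (48) + (-4) + (5) = 130
Area = |Σ|/2 = 65.
Hole:
Apply the surveyor's formula: 2A = Σ (x_i·y_{i+1} − x_{i+1}·y_i), indices taken mod 4.
Σ = (-12) + (1) + (10) + (13) = 12
Area = |Σ|/2 = 6.
Net area = 65 − 6 = 59.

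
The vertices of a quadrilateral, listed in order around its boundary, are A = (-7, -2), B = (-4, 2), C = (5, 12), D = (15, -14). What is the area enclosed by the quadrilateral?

Apply the shoelace formula: 2A = Σ (x_i·y_{i+1} − x_{i+1}·y_i), indices taken mod 4.
A→B: (-7)(2) − (-4)(-2) = -22
B→C: (-4)(12) − (5)(2) = -58
C→D: (5)(-14) − (15)(12) = -250
D→A: (15)(-2) − (-7)(-14) = -128
Σ = -458
Area = |Σ|/2 = 229.

229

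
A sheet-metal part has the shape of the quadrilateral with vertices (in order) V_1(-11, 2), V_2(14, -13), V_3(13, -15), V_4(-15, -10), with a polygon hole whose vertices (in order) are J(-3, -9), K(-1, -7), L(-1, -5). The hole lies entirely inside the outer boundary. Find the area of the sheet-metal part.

Outer boundary:
Apply the surveyor's formula: 2A = Σ (x_i·y_{i+1} − x_{i+1}·y_i), indices taken mod 4.
Σ = (115) + (-41) + (-355) + (-140) = -421
Area = |Σ|/2 = 210.5.
Hole:
Apply the shoelace formula: 2A = Σ (x_i·y_{i+1} − x_{i+1}·y_i), indices taken mod 3.
Cross-terms: 12, -2, -6  ⇒  Σ = 4
Area = |Σ|/2 = 2.
Net area = 210.5 − 2 = 208.5.

208.5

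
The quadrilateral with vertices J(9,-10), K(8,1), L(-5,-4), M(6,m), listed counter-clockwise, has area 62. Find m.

-7

Write out the shoelace sum; only the two edges meeting at M involve m:
2·Area = [((-5)·m − 6·(-4)) + (6·(-10) − 9·m)] + 62
       = -14·m + 26 = 124
⇒ m = -7.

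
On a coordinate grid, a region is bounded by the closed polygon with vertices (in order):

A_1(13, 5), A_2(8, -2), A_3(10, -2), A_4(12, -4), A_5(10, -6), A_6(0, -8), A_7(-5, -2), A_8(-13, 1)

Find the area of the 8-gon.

Σ = (-66) + (4) + (-16) + (-32) + (-80) + (-40) + (-31) + (-78) = -339
Area = |Σ|/2 = 169.5.

169.5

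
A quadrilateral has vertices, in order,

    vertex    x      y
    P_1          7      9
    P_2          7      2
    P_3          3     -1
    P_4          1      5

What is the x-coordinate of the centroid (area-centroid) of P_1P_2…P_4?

Apply the shoelace formula. First the cross-terms c_i = x_i·y_{i+1} − x_{i+1}·y_i:
  -49, -13, 16, -26  ⇒  2A = -72, A = -36.
Then Σ (x_i + x_{i+1})·c_i = -960, so x̄ = -960 / (6·(-36)) = 40/9.

40/9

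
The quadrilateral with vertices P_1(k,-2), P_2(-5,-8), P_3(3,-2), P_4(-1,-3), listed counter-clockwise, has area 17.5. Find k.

The doubled signed area Σ (x_i y_{i+1} − x_{i+1} y_i) is linear in k.
With k=0 it equals 15; the coefficient of k is -5 (from the two edges through P_1).
So -5·k + 15 = 2·17.5 = 35 ⇒ k = -4.

-4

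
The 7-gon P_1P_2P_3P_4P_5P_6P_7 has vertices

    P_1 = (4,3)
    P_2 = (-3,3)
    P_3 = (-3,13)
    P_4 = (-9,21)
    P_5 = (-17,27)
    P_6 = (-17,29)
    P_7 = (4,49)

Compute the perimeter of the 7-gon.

114

|P_1P_2| = √((-7)² + (0)²) = √49 = 7
|P_2P_3| = √((0)² + (10)²) = √100 = 10
|P_3P_4| = √((-6)² + (8)²) = √100 = 10
|P_4P_5| = √((-8)² + (6)²) = √100 = 10
|P_5P_6| = √((0)² + (2)²) = √4 = 2
|P_6P_7| = √((21)² + (20)²) = √841 = 29
|P_7P_1| = √((0)² + (-46)²) = √2116 = 46
Perimeter = 7 + 10 + 10 + 10 + 2 + 29 + 46 = 114.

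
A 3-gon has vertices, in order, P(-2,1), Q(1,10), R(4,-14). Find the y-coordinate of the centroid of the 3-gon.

Apply the shoelace formula. First the cross-terms c_i = x_i·y_{i+1} − x_{i+1}·y_i:
  -21, -54, -24  ⇒  2A = -99, A = -49.5.
Then Σ (y_i + y_{i+1})·c_i = 297, so ȳ = 297 / (6·(-49.5)) = -1.

-1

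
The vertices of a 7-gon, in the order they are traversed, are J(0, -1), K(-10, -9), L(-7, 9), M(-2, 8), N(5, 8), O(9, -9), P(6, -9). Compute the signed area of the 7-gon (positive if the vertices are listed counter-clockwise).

-203.5

Σ = (-10) + (-153) + (-38) + (-56) + (-117) + (-27) + (-6) = -407
Signed area = Σ/2 = -203.5 (negative ⇒ clockwise traversal).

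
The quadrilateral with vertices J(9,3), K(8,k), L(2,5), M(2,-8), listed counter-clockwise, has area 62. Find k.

Write out the shoelace sum; only the two edges meeting at K involve k:
2·Area = [(9·k − 8·3) + (8·5 − 2·k)] + 52
       = 7·k + 68 = 124
⇒ k = 8.

8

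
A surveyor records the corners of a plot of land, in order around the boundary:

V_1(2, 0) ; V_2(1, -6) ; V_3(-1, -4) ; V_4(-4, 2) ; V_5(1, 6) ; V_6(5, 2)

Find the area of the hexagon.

Cross-terms: -12, -10, -18, -26, -28, -4  ⇒  Σ = -98
Area = |Σ|/2 = 49.

49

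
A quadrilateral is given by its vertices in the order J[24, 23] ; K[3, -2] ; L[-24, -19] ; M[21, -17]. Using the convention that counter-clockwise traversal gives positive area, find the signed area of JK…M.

738

Apply the shoelace (surveyor's) formula: 2A = Σ (x_i·y_{i+1} − x_{i+1}·y_i), indices taken mod 4.
Σ = (-117) + (-105) + (807) + (891) = 1476
Signed area = Σ/2 = 738 (positive ⇒ counter-clockwise traversal).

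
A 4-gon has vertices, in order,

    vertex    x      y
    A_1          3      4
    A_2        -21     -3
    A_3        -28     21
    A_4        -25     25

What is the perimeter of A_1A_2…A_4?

|A_1A_2| = √((-24)² + (-7)²) = √625 = 25
|A_2A_3| = √((-7)² + (24)²) = √625 = 25
|A_3A_4| = √((3)² + (4)²) = √25 = 5
|A_4A_1| = √((28)² + (-21)²) = √1225 = 35
Perimeter = 25 + 25 + 5 + 35 = 90.

90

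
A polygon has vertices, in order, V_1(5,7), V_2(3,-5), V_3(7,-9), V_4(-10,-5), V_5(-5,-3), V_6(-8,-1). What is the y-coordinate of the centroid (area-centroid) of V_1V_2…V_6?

Apply the surveyor's formula. First the cross-terms c_i = x_i·y_{i+1} − x_{i+1}·y_i:
  -46, 8, -125, 5, -19, -51  ⇒  2A = -228, A = -114.
Then Σ (y_i + y_{i+1})·c_i = 1276, so ȳ = 1276 / (6·(-114)) = -319/171.

-319/171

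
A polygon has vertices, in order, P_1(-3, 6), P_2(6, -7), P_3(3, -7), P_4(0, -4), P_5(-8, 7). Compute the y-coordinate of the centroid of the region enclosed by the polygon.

2/107

Apply the surveyor's formula. First the cross-terms c_i = x_i·y_{i+1} − x_{i+1}·y_i:
  -15, -21, -12, -32, -27  ⇒  2A = -107, A = -53.5.
Then Σ (y_i + y_{i+1})·c_i = -6, so ȳ = -6 / (6·(-53.5)) = 2/107.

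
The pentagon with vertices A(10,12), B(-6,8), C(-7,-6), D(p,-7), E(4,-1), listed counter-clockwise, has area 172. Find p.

Write out the shoelace sum; only the two edges meeting at D involve p:
2·Area = [((-7)·(-7) − p·(-6)) + (p·(-1) − 4·(-7))] + 302
       = 5·p + 379 = 344
⇒ p = -7.

-7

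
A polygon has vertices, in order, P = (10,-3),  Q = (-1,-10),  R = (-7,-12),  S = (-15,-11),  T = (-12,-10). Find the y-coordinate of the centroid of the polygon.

Apply the shoelace (surveyor's) formula. First the cross-terms c_i = x_i·y_{i+1} − x_{i+1}·y_i:
  -103, -58, -103, 18, 136  ⇒  2A = -110, A = -55.
Then Σ (y_i + y_{i+1})·c_i = 2838, so ȳ = 2838 / (6·(-55)) = -8.6.

-8.6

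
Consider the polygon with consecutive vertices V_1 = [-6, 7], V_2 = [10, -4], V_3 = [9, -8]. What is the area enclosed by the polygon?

Apply Gauss's area formula: 2A = Σ (x_i·y_{i+1} − x_{i+1}·y_i), indices taken mod 3.
V_1→V_2: (-6)(-4) − (10)(7) = -46
V_2→V_3: (10)(-8) − (9)(-4) = -44
V_3→V_1: (9)(7) − (-6)(-8) = 15
Σ = -75
Area = |Σ|/2 = 37.5.

37.5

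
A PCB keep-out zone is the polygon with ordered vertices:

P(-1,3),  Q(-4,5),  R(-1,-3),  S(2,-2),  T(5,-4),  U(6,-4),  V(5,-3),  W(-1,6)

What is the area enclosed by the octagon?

35

Apply the surveyor's formula: 2A = Σ (x_i·y_{i+1} − x_{i+1}·y_i), indices taken mod 8.
Cross-terms: 7, 17, 8, 2, 4, 2, 27, 3  ⇒  Σ = 70
Area = |Σ|/2 = 35.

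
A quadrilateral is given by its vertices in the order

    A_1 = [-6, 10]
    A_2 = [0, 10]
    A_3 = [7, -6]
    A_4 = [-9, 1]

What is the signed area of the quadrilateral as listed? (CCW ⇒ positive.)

Apply the shoelace (surveyor's) formula: 2A = Σ (x_i·y_{i+1} − x_{i+1}·y_i), indices taken mod 4.
Σ = (-60) + (-70) + (-47) + (-84) = -261
Signed area = Σ/2 = -130.5 (negative ⇒ clockwise traversal).

-130.5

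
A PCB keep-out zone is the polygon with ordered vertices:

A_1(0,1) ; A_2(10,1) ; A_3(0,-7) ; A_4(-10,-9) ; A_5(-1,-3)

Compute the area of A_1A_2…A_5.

Cross-terms: -10, -70, -70, 21, -1  ⇒  Σ = -130
Area = |Σ|/2 = 65.

65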